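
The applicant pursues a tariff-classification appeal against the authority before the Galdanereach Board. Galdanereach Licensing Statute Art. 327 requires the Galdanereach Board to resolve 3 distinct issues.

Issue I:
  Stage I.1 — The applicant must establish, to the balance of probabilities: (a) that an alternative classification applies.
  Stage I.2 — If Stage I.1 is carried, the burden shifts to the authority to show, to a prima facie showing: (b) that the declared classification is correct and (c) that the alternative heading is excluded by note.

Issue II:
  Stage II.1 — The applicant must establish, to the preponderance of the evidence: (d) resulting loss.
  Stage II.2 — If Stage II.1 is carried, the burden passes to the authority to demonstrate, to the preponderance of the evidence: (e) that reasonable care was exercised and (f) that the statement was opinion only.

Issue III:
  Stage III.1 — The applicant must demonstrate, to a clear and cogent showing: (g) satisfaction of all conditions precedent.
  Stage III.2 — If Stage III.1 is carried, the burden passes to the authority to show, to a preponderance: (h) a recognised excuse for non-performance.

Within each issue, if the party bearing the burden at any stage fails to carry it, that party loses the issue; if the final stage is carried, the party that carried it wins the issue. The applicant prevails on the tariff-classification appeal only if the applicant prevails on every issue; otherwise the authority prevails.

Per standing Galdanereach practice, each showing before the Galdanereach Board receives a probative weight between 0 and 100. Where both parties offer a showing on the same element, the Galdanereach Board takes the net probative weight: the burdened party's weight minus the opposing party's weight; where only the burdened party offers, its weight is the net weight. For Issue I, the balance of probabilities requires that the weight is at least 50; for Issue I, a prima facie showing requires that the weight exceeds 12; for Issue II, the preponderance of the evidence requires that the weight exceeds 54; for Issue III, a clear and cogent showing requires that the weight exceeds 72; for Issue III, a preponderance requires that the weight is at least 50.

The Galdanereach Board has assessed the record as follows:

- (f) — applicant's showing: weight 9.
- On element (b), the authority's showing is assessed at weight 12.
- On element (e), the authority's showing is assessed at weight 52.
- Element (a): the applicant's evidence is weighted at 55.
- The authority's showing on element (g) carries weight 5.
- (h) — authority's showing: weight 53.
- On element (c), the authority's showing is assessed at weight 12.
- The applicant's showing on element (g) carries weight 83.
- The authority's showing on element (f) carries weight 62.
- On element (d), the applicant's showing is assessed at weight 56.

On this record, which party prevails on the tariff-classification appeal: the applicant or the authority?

— Issue I —
At Stage I.1 the applicant must meet the balance of probabilities (weight is at least 50): on (a) the weight is 55, which does reach 50, so (a) meets the standard.
  The applicant carries Stage I.1; the authority now bears the burden.
At Stage I.2 the authority must meet a prima facie showing (weight exceeds 12): on (b) the weight is 12, ≤ 12, so (b) does not meet the standard; on (c) the weight is 12, which does not exceed 12, so (c) does not meet the standard.
  Not every element is met, so the authority fails to carry Stage I.2.
The analysis ends at Stage I.2; the applicant prevails on this issue.
— Issue II —
Stage II.1 (applicant, the preponderance of the evidence, weight exceeds 54): (d) 56 > 54 — meets.
  All elements met. The burden passes to the authority.
Stage II.2 (authority, the preponderance of the evidence, weight exceeds 54): (e) 52 ≤ 54 — fails; (f) net 62−9=53 ≤ 54 — fails.
  The authority does not carry Stage II.2.
The analysis ends at Stage II.2; the applicant prevails on this issue.
— Issue III —
At Stage III.1 the applicant must meet a clear and cogent showing (weight exceeds 72): on (g) the weight is 83 less the opposing 5 gives net 78, which does exceed 72, so (g) meets the standard.
  The applicant carries Stage III.1; the authority now bears the burden.
At Stage III.2 the authority must meet a preponderance (weight is at least 50): on (h) the weight is 53, ≥ 50, so (h) meets the standard.
  The authority carries the last stage.
Every stage carried; the authority prevails on this issue.
Per-issue: Issue I → applicant; Issue II → applicant; Issue III → authority. The applicant must prevail on every issue; overall, the authority prevails.

authority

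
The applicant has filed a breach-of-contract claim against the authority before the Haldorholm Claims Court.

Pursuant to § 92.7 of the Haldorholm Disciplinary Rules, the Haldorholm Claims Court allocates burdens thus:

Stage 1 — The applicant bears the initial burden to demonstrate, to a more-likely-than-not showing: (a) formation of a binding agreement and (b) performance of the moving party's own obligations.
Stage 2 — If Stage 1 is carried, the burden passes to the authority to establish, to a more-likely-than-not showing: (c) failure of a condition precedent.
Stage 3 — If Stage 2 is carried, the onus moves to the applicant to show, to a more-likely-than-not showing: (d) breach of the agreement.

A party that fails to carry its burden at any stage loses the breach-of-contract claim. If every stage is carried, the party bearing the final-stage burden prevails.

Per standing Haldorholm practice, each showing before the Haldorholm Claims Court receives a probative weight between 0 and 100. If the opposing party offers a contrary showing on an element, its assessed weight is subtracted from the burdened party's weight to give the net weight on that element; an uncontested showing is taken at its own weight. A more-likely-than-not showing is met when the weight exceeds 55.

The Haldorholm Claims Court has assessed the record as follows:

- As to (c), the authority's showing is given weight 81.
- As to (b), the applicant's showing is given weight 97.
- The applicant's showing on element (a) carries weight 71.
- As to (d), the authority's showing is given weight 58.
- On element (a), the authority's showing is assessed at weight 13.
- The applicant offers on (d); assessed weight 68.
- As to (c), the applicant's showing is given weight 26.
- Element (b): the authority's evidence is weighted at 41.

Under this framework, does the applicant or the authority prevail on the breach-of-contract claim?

Stage 1 — burden on applicant; standard: a more-likely-than-not showing (weight exceeds 55).
    (a): 71 − 13 = 58 > 55 [met]
    (b): 97 − 41 = 56 > 55 [met]
  Stage 1 carried; the burden shifts to the authority.
Stage 2 — burden on authority; standard: a more-likely-than-not showing (weight exceeds 55).
    (c): 81 − 26 = 55 ≤ 55 [not met]
  The authority does not carry Stage 2.
So the applicant prevails.

applicant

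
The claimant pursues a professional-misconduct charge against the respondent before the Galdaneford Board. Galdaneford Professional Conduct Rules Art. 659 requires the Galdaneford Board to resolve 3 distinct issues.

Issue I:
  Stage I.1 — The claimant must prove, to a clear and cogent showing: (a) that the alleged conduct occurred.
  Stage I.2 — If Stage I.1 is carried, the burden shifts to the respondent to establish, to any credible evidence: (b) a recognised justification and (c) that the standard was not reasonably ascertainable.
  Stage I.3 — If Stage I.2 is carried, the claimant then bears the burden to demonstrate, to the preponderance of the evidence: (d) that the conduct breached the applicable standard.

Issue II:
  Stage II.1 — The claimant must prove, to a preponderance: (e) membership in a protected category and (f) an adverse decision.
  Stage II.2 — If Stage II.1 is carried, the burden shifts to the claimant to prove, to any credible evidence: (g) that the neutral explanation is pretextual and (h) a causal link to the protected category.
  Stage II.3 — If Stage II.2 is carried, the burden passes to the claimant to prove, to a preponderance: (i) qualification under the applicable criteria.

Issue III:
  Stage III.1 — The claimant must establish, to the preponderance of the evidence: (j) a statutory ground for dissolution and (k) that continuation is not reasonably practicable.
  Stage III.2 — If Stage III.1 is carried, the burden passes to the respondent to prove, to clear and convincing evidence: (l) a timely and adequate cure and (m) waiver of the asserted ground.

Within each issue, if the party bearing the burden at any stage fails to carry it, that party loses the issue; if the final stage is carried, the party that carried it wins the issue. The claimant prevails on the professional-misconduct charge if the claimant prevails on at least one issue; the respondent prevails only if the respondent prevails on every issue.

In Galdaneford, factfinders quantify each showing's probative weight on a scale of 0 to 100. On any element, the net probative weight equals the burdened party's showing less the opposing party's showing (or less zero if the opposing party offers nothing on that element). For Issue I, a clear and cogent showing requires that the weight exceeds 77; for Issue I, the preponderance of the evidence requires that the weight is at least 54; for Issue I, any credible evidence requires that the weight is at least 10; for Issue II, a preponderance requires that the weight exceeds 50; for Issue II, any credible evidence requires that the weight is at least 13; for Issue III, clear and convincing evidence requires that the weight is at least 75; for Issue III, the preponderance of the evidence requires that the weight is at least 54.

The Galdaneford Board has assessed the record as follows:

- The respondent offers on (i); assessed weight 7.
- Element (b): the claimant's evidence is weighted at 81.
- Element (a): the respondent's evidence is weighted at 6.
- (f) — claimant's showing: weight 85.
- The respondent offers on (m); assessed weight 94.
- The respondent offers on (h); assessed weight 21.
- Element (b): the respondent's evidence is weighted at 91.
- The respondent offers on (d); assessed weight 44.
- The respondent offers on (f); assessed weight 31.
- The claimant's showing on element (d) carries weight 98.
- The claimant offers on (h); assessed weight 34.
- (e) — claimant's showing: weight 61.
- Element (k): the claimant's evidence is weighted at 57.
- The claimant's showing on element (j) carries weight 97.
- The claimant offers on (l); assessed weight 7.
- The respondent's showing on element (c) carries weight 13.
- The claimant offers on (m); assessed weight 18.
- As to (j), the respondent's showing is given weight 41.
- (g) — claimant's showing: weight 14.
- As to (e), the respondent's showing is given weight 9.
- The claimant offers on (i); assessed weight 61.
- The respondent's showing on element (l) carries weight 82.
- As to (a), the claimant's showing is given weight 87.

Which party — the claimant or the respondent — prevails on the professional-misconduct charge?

claimant

— Issue I —
Stage I.1 — burden on claimant; standard: a clear and cogent showing (weight exceeds 77).
    (a): 87 − 6 = 81 > 77 [met]
  All elements met. The burden passes to the respondent.
Stage I.2 — burden on respondent; standard: any credible evidence (weight is at least 10).
    (b): 91 − 81 = 10 ≥ 10 [met]
    (c): 13 ≥ 10 [met]
  Stage I.2 is satisfied; the onus moves to the claimant.
Stage I.3 — burden on claimant; standard: the preponderance of the evidence (weight is at least 54).
    (d): 98 − 44 = 54 ≥ 54 [met]
  All elements met at the final stage.
With every stage satisfied, the claimant prevails on this issue.
— Issue II —
At Stage II.1 the claimant must meet a preponderance (weight exceeds 50): on (e) the weight is 61 less the opposing 9 gives net 52, which does exceed 50, so (e) meets the standard; on (f) the weight is 85 less the opposing 31 gives net 54, > 50, so (f) meets the standard.
  All elements met. The claimant retains the burden for Stage II.2.
At Stage II.2 the claimant must meet any credible evidence (weight is at least 13): on (g) the weight is 14, which does reach 13, so (g) meets the standard; on (h) the weight is 34 less the opposing 21 gives net 13, ≥ 13, so (h) meets the standard.
  Stage II.2 is satisfied; the claimant continues to bear the burden.
At Stage II.3 the claimant must meet a preponderance (weight exceeds 50): on (i) the weight is 61 less the opposing 7 gives net 54, which does exceed 50, so (i) meets the standard.
  The claimant carries the last stage.
With every stage satisfied, the claimant prevails on this issue.
— Issue III —
At Stage III.1 the claimant must meet the preponderance of the evidence (weight is at least 54): on (j) the weight is 97 less the opposing 41 gives net 56, which does reach 54, so (j) meets the standard; on (k) the weight is 57, ≥ 54, so (k) meets the standard.
  Stage III.1 is satisfied; the onus moves to the respondent.
At Stage III.2 the respondent must meet clear and convincing evidence (weight is at least 75): on (l) the weight is 82 less the opposing 7 gives net 75, which does reach 75, so (l) meets the standard; on (m) the weight is 94 less the opposing 18 gives net 76, ≥ 75, so (m) meets the standard.
  The respondent carries the last stage.
All stages carried — the respondent prevails on this issue.
Per-issue: Issue I → claimant; Issue II → claimant; Issue III → respondent. The claimant must prevail on at least one issue; overall, the claimant prevails.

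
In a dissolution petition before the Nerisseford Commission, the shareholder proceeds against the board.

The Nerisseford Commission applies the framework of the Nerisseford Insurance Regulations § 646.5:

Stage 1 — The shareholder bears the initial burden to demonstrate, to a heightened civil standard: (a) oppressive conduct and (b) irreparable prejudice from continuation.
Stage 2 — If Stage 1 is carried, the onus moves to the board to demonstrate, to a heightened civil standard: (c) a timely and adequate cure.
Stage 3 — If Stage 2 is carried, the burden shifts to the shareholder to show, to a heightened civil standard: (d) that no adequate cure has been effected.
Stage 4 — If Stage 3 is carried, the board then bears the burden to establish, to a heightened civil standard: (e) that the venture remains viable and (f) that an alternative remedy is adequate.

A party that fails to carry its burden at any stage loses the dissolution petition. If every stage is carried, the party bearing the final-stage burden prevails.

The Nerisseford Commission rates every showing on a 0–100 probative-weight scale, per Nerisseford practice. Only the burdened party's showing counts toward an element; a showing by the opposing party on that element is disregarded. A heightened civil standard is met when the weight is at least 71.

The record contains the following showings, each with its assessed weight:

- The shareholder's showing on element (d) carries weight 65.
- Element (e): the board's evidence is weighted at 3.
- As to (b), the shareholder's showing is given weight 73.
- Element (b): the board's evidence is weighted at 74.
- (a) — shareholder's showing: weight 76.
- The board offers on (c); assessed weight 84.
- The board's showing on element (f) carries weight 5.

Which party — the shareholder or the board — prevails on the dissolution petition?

board

At Stage 1 the shareholder must meet a heightened civil standard (weight is at least 71): on (a) the weight is 76, ≥ 71, so (a) meets the standard; on (b) the weight is 73 (the board's 74 is given no effect), ≥ 71, so (b) meets the standard.
  The shareholder carries Stage 1; the board now bears the burden.
At Stage 2 the board must meet a heightened civil standard (weight is at least 71): on (c) the weight is 84, which does reach 71, so (c) meets the standard.
  Stage 2 is satisfied; the onus moves to the shareholder.
At Stage 3 the shareholder must meet a heightened civil standard (weight is at least 71): on (d) the weight is 65, which does not reach 71, so (d) does not meet the standard.
  The shareholder does not carry Stage 3.
The board prevails.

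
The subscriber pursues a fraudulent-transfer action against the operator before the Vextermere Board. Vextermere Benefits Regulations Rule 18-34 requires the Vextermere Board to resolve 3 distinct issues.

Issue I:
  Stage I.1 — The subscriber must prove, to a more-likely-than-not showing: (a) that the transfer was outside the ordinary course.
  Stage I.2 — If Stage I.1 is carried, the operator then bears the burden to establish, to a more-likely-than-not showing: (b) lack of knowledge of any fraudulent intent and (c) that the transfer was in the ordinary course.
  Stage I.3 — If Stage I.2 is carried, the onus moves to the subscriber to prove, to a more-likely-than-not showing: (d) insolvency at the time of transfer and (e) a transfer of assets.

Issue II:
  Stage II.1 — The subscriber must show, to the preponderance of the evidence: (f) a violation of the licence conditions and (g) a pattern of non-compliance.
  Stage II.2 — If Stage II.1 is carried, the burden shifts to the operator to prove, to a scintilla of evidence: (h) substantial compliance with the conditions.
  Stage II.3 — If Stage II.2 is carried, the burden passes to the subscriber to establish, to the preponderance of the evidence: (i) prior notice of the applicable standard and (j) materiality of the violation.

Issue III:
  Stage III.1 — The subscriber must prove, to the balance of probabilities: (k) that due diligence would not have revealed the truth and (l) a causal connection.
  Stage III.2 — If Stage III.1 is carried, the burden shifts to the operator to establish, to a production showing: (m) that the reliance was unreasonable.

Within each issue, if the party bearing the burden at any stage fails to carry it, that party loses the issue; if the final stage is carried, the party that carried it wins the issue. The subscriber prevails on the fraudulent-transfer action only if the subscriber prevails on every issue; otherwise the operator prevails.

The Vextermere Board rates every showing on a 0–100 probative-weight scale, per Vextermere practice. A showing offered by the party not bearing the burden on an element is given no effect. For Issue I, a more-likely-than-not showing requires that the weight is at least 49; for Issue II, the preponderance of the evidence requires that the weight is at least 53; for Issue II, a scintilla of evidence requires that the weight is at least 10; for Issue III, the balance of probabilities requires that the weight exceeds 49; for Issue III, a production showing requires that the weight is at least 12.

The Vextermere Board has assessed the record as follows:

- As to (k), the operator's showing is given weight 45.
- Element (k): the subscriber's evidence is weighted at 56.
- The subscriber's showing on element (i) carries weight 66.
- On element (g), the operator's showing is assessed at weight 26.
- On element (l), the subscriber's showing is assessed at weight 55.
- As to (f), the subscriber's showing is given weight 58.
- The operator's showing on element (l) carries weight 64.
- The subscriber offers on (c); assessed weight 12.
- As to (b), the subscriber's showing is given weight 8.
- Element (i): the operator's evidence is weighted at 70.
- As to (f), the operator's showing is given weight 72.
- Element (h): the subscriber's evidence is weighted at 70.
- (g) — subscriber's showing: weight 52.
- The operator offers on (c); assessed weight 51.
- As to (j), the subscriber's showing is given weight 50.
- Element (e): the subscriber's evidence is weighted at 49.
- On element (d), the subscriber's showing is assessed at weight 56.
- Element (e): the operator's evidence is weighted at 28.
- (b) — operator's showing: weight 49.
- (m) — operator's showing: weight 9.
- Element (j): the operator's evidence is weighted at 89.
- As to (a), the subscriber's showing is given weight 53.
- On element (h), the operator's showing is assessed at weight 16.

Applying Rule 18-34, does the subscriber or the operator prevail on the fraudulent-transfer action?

operator

— Issue I —
Stage I.1 (subscriber, a more-likely-than-not showing, weight is at least 49): (a) 53 ≥ 49 — meets.
  Stage I.1 is satisfied; the onus moves to the operator.
Stage I.2 (operator, a more-likely-than-not showing, weight is at least 49): (b) 49 (subscriber's 8 disregarded) ≥ 49 — meets; (c) 51 (subscriber's 12 disregarded) ≥ 49 — meets.
  Stage I.2 is satisfied; the onus moves to the subscriber.
Stage I.3 (subscriber, a more-likely-than-not showing, weight is at least 49): (d) 56 ≥ 49 — meets; (e) 49 (operator's 28 disregarded) ≥ 49 — meets.
  All elements met at the final stage.
All stages carried — the subscriber prevails on this issue.
— Issue II —
Stage II.1 (subscriber, the preponderance of the evidence, weight is at least 53): (f) 58 (operator's 72 disregarded) ≥ 53 — meets; (g) 52 (operator's 26 disregarded) < 53 — fails.
  Not every element is met, so the subscriber fails to carry Stage II.1.
So the operator prevails on this issue.
— Issue III —
At Stage III.1 the subscriber must meet the balance of probabilities (weight exceeds 49): on (k) the weight is 56 (the operator's 45 is given no effect), > 49, so (k) meets the standard; on (l) the weight is 55 (the operator's 64 is given no effect), which does exceed 49, so (l) meets the standard.
  The subscriber carries Stage III.1; the operator now bears the burden.
At Stage III.2 the operator must meet a production showing (weight is at least 12): on (m) the weight is 9, < 12, so (m) does not meet the standard.
  Stage III.2 not carried; the operator fails its burden.
So the subscriber prevails on this issue.
Per-issue: Issue I → subscriber; Issue II → operator; Issue III → subscriber. The subscriber must prevail on every issue; overall, the operator prevails.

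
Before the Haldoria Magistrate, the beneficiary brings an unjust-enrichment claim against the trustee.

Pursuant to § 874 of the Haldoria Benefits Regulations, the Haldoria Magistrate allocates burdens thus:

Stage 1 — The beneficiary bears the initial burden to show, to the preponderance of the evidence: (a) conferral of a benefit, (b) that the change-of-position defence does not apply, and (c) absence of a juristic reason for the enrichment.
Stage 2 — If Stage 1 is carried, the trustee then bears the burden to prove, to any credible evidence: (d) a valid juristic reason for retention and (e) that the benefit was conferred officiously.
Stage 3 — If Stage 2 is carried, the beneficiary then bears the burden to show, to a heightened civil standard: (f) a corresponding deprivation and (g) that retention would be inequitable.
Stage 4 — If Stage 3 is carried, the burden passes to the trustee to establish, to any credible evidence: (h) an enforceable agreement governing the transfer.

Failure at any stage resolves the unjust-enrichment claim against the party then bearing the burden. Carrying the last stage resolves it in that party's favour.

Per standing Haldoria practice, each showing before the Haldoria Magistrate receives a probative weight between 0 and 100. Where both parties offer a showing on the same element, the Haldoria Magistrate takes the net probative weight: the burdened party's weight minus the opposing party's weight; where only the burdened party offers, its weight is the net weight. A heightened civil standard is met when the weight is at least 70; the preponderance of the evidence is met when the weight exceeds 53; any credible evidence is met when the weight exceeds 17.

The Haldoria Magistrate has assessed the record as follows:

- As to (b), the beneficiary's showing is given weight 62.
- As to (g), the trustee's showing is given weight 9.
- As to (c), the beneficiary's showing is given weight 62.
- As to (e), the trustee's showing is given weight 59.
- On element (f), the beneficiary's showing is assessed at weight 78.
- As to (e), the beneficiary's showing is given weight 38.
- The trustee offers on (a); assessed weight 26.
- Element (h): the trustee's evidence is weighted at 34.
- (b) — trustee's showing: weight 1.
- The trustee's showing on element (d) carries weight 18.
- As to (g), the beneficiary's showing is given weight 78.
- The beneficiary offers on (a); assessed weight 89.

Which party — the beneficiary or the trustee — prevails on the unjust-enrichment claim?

trustee

Stage 1 — burden on beneficiary; standard: the preponderance of the evidence (weight exceeds 53).
    (a): 89 − 26 = 63 > 53 [met]
    (b): 62 − 1 = 61 > 53 [met]
    (c): 62 > 53 [met]
  Stage 1 is satisfied; the onus moves to the trustee.
Stage 2 — burden on trustee; standard: any credible evidence (weight exceeds 17).
    (d): 18 > 17 [met]
    (e): 59 − 38 = 21 > 17 [met]
  All elements met. The burden passes to the beneficiary.
Stage 3 — burden on beneficiary; standard: a heightened civil standard (weight is at least 70).
    (f): 78 ≥ 70 [met]
    (g): 78 − 9 = 69 < 70 [not met]
  Not every element is met, so the beneficiary fails to carry Stage 3.
The analysis ends at Stage 3; the trustee prevails.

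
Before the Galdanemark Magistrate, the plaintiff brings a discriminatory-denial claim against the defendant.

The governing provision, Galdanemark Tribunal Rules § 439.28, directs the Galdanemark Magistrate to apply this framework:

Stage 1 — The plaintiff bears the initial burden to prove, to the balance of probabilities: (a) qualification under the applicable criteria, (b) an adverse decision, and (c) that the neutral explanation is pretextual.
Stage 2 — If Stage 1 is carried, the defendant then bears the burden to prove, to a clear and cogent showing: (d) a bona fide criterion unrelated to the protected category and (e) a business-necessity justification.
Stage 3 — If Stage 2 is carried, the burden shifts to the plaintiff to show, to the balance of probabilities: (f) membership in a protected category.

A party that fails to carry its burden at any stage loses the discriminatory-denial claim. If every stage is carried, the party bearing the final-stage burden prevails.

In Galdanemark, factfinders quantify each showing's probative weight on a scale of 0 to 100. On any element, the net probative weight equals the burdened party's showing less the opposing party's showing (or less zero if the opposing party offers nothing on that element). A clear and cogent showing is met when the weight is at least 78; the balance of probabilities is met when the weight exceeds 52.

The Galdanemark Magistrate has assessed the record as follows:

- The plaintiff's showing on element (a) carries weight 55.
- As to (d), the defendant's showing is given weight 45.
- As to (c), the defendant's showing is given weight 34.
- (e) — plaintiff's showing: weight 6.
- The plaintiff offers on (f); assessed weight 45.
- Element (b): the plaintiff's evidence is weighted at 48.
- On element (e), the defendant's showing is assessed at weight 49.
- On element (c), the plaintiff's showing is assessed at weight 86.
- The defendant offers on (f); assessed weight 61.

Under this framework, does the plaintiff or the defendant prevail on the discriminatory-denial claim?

Stage 1 (plaintiff, the balance of probabilities, weight exceeds 52): (a) 55 > 52 — meets; (b) 48 ≤ 52 — fails; (c) net 86−34=52 ≤ 52 — fails.
  Stage 1 not carried; the plaintiff fails its burden.
So the defendant prevails.

defendant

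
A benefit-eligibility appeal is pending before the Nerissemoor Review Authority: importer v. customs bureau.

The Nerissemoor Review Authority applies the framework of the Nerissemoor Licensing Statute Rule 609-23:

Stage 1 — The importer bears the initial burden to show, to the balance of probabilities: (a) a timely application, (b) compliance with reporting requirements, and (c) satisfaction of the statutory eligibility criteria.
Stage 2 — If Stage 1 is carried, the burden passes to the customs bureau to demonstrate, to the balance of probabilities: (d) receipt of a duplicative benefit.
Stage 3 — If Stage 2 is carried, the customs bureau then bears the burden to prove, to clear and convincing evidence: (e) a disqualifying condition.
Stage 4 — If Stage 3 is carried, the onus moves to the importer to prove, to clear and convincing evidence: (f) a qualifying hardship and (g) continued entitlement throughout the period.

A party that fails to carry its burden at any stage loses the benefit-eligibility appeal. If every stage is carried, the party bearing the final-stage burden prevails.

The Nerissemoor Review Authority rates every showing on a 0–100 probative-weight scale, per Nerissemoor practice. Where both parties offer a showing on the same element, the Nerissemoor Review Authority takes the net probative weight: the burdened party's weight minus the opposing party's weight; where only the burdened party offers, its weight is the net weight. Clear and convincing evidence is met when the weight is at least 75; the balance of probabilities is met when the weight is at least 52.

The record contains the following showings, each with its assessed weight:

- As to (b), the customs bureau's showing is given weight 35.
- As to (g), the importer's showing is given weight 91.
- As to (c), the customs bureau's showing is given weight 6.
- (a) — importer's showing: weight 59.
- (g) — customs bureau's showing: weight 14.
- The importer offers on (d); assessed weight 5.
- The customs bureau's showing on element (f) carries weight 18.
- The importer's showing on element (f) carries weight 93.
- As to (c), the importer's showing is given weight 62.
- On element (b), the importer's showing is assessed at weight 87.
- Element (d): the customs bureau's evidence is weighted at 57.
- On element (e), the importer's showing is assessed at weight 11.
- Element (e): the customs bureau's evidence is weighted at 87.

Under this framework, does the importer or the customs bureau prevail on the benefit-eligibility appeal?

Stage 1 — burden on importer; standard: the balance of probabilities (weight is at least 52).
    (a): 59 ≥ 52 [met]
    (b): 87 − 35 = 52 ≥ 52 [met]
    (c): 62 − 6 = 56 ≥ 52 [met]
  Stage 1 is satisfied; the onus moves to the customs bureau.
Stage 2 — burden on customs bureau; standard: the balance of probabilities (weight is at least 52).
    (d): 57 − 5 = 52 ≥ 52 [met]
  Stage 2 carried; the burden remains with the customs bureau.
Stage 3 — burden on customs bureau; standard: clear and convincing evidence (weight is at least 75).
    (e): 87 − 11 = 76 ≥ 75 [met]
  All elements met. The burden passes to the importer.
Stage 4 — burden on importer; standard: clear and convincing evidence (weight is at least 75).
    (f): 93 − 18 = 75 ≥ 75 [met]
    (g): 91 − 14 = 77 ≥ 75 [met]
  Stage 4 carried; the final stage is satisfied.
With every stage satisfied, the importer prevails.

importer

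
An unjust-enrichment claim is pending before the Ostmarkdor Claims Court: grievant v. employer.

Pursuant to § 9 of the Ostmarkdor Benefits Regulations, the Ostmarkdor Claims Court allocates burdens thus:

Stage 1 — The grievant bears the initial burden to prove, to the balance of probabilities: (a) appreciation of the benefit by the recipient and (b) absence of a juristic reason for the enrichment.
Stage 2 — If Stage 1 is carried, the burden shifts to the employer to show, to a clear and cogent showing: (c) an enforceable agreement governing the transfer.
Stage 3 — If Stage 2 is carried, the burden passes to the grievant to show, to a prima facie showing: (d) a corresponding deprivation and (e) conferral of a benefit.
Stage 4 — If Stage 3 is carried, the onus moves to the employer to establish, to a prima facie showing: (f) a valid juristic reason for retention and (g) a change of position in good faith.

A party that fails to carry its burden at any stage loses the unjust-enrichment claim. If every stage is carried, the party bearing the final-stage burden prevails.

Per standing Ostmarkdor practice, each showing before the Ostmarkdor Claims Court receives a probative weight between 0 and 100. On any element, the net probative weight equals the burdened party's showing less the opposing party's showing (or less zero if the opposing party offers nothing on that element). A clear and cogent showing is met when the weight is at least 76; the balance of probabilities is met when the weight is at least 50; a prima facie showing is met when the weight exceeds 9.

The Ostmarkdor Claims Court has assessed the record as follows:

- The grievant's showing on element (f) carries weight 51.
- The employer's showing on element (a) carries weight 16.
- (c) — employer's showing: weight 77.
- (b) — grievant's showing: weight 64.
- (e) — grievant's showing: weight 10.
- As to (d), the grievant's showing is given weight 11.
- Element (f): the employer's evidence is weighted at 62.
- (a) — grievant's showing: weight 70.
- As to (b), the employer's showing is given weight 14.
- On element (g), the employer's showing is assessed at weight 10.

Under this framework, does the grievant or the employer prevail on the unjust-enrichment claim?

At Stage 1 the grievant must meet the balance of probabilities (weight is at least 50): on (a) the weight is 70 less the opposing 16 gives net 54, which does reach 50, so (a) meets the standard; on (b) the weight is 64 less the opposing 14 gives net 50, which does reach 50, so (b) meets the standard.
  Stage 1 carried; the burden shifts to the employer.
At Stage 2 the employer must meet a clear and cogent showing (weight is at least 76): on (c) the weight is 77, ≥ 76, so (c) meets the standard.
  Stage 2 is satisfied; the onus moves to the grievant.
At Stage 3 the grievant must meet a prima facie showing (weight exceeds 9): on (d) the weight is 11, which does exceed 9, so (d) meets the standard; on (e) the weight is 10, > 9, so (e) meets the standard.
  All elements met. The burden passes to the employer.
At Stage 4 the employer must meet a prima facie showing (weight exceeds 9): on (f) the weight is 62 less the opposing 51 gives net 11, > 9, so (f) meets the standard; on (g) the weight is 10, which does exceed 9, so (g) meets the standard.
  Stage 4 carried; the final stage is satisfied.
With every stage satisfied, the employer prevails.

employer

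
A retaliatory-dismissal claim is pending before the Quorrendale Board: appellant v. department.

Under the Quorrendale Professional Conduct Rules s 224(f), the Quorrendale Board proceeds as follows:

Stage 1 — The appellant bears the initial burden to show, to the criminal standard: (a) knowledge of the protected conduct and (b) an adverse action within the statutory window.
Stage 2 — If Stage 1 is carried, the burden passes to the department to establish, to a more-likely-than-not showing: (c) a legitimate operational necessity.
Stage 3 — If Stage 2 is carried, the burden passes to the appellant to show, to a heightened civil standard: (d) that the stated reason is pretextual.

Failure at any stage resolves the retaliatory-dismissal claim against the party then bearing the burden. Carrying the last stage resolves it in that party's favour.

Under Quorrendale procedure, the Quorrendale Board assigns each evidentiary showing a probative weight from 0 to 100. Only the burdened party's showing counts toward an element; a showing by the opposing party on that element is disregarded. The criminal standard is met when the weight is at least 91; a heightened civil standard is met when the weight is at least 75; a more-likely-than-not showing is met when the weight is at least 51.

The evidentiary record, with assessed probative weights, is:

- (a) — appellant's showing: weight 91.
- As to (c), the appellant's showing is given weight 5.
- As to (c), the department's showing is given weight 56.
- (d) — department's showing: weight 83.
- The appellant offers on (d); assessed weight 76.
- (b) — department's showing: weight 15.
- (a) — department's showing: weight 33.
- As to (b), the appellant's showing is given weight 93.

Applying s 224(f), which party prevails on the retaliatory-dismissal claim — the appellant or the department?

appellant

At Stage 1 the appellant must meet the criminal standard (weight is at least 91): on (a) the weight is 91 (the department's 33 is given no effect), which does reach 91, so (a) meets the standard; on (b) the weight is 93 (the department's 15 is given no effect), which does reach 91, so (b) meets the standard.
  Stage 1 carried; the burden shifts to the department.
At Stage 2 the department must meet a more-likely-than-not showing (weight is at least 51): on (c) the weight is 56 (the appellant's 5 is given no effect), ≥ 51, so (c) meets the standard.
  Stage 2 is satisfied; the onus moves to the appellant.
At Stage 3 the appellant must meet a heightened civil standard (weight is at least 75): on (d) the weight is 76 (the department's 83 is given no effect), which does reach 75, so (d) meets the standard.
  The appellant carries the last stage.
Every stage carried; the appellant prevails.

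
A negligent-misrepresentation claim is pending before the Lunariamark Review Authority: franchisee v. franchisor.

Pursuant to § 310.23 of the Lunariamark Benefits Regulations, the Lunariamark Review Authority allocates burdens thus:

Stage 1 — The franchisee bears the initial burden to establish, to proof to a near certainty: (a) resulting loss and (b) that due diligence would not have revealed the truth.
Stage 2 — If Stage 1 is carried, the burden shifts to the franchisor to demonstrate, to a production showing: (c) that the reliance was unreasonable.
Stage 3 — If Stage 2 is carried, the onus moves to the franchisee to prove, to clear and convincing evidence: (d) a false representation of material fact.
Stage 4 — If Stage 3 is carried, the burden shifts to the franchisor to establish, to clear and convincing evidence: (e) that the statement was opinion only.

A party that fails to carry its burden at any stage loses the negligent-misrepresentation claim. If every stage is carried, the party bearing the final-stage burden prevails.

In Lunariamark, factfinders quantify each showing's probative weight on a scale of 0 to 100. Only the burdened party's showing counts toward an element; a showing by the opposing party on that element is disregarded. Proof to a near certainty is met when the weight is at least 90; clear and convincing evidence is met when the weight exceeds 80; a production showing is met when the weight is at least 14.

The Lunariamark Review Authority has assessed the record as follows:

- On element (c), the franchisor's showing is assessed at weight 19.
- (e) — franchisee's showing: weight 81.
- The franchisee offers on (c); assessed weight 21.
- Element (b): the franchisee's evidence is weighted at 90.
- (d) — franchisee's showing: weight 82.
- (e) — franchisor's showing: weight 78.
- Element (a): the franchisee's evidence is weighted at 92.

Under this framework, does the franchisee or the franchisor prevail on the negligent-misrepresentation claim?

Stage 1 — burden on franchisee; standard: proof to a near certainty (weight is at least 90).
    (a): 92 ≥ 90 [met]
    (b): 90 ≥ 90 [met]
  Stage 1 carried; the burden shifts to the franchisor.
Stage 2 — burden on franchisor; standard: a production showing (weight is at least 14).
    (c): 19 (franchisee's 21 disregarded) ≥ 14 [met]
  Stage 2 carried; the burden shifts to the franchisee.
Stage 3 — burden on franchisee; standard: clear and convincing evidence (weight exceeds 80).
    (d): 82 > 80 [met]
  Stage 3 is satisfied; the onus moves to the franchisor.
Stage 4 — burden on franchisor; standard: clear and convincing evidence (weight exceeds 80).
    (e): 78 (franchisee's 81 disregarded) ≤ 80 [not met]
  The franchisor does not carry Stage 4.
The franchisee prevails.

franchisee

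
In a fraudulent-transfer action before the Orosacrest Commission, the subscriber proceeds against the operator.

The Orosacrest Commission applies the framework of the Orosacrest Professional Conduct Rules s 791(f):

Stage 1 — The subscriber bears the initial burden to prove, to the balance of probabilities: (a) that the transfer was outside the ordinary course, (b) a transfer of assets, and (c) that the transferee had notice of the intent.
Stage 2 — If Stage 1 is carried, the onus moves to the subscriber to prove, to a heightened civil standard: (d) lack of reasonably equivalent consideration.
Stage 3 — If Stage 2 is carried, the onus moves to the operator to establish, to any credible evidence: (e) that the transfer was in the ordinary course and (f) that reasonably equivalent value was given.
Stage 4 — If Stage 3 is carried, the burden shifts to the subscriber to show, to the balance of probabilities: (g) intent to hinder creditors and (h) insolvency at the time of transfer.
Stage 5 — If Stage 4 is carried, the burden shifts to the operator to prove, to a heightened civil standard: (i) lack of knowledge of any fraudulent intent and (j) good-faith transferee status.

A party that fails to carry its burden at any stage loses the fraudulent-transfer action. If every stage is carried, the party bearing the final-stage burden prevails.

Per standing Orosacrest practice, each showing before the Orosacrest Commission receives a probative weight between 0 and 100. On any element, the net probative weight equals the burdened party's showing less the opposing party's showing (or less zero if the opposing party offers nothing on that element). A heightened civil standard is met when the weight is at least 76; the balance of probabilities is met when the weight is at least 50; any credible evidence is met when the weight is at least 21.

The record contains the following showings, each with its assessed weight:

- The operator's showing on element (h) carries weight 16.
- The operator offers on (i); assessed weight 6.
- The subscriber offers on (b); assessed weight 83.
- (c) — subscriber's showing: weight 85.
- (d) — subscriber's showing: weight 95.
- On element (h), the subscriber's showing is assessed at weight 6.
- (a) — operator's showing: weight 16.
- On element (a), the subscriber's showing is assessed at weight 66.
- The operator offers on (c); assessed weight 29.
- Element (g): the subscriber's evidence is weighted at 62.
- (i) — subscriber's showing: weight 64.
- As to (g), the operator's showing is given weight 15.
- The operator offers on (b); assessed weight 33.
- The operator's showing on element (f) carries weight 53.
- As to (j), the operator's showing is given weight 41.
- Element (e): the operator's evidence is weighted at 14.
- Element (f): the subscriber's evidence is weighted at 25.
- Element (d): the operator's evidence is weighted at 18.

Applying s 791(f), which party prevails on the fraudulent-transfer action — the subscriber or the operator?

Stage 1 — burden on subscriber; standard: the balance of probabilities (weight is at least 50).
    (a): 66 − 16 = 50 ≥ 50 [met]
    (b): 83 − 33 = 50 ≥ 50 [met]
    (c): 85 − 29 = 56 ≥ 50 [met]
  Stage 1 is satisfied; the subscriber continues to bear the burden.
Stage 2 — burden on subscriber; standard: a heightened civil standard (weight is at least 76).
    (d): 95 − 18 = 77 ≥ 76 [met]
  Stage 2 carried; the burden shifts to the operator.
Stage 3 — burden on operator; standard: any credible evidence (weight is at least 21).
    (e): 14 < 21 [not met]
    (f): 53 − 25 = 28 ≥ 21 [met]
  The operator does not carry Stage 3.
The analysis ends at Stage 3; the subscriber prevails.

subscriber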